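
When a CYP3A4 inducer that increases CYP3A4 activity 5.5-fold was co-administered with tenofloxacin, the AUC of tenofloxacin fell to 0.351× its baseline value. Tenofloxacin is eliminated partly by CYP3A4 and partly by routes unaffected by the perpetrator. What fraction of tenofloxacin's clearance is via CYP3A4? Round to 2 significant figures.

0.41

CL'/CL = 1 / 0.351 = 2.849
5.5·fm + (1 − fm) = 2.849
fm = (2.849 − 1) / (5.5 − 1) = 0.41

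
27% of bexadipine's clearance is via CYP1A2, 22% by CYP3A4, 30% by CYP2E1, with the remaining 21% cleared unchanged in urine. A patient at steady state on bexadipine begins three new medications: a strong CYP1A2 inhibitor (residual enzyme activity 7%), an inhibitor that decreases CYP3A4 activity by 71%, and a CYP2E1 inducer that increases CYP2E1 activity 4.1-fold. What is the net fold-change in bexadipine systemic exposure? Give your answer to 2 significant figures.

0.66

CYP1A2: 0.27 × 0.07 = 0.0189
CYP3A4: 0.22 × 0.29 = 0.0638
CYP2E1: 0.3 × 4.1 = 1.23
Other: 0.21 (unchanged)
CL_new/CL_old = 0.0189 + 0.0638 + 1.23 + 0.21 = 1.5227.
Net systemic exposure ratio = 1 / 1.5227 = 0.66.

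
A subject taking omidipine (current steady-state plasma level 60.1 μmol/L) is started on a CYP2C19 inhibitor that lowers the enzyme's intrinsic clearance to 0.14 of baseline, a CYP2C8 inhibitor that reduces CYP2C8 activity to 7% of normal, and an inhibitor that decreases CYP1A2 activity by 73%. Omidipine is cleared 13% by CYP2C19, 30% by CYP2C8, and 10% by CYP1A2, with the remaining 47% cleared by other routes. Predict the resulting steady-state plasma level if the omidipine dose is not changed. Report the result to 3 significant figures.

112 μmol/L

The CYP2C19 pathway (13% of clearance) falls to 0.14× activity: 0.13 × 0.14 = 0.0182.
The CYP2C8 pathway (30% of clearance) is reduced to 0.07× activity: 0.3 × 0.07 = 0.021.
The CYP1A2 pathway (10% of clearance) falls to 0.27× activity: 0.1 × 0.27 = 0.027.
The remaining 47% of clearance is unaffected.
New clearance relative to baseline: 0.0182 + 0.021 + 0.027 + 0.47 = 0.5362.
Steady-state plasma level ∝ 1/CL: new value = 60.1 / 0.5362 = 112 μmol/L.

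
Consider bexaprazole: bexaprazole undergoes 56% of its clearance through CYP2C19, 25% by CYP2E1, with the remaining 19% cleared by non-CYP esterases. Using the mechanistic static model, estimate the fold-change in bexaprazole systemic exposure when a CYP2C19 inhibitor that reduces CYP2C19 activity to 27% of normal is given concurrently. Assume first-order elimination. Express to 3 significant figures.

The CYP2C19 pathway (56% of clearance) is reduced to 0.27× activity: 0.56 × 0.27 = 0.1512.
CYP2E1 (25%) and the residual 19% are unaffected.
Relative clearance = 0.1512 + 0.25 + 0.19 = 0.5912.
Since systemic exposure ∝ 1/CL, the ratio is 1 / 0.5912 = 1.69.

1.69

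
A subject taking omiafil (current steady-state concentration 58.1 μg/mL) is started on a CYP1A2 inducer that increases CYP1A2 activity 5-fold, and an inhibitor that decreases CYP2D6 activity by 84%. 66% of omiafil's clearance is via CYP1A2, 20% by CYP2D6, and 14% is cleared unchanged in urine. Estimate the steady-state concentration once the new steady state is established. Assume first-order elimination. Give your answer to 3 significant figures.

The CYP1A2 pathway (66% of clearance) increases to 5× activity: 0.66 × 5 = 3.3.
The CYP2D6 pathway (20% of clearance) drops to 0.16× activity: 0.2 × 0.16 = 0.032.
The remaining 14% of clearance is unaffected.
CL_new/CL_old = 3.3 + 0.032 + 0.14 = 3.472.
Dividing the baseline by the relative clearance: 58.1 / 3.472 = 16.7 μg/mL.

16.7 μg/mL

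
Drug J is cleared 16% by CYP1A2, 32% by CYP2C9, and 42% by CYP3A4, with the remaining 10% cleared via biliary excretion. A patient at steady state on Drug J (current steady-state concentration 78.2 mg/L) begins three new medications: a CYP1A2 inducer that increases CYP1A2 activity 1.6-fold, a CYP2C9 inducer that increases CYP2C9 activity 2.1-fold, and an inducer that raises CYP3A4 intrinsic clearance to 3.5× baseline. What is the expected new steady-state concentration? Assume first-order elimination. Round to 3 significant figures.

CYP1A2: 0.16 × 1.6 = 0.256
CYP2C9: 0.32 × 2.1 = 0.672
CYP3A4: 0.42 × 3.5 = 1.47
Other: 0.1 (unchanged)
Relative clearance = 0.256 + 0.672 + 1.47 + 0.1 = 2.498.
Dividing the baseline by the relative clearance: 78.2 / 2.498 = 31.3 mg/L.

31.3 mg/L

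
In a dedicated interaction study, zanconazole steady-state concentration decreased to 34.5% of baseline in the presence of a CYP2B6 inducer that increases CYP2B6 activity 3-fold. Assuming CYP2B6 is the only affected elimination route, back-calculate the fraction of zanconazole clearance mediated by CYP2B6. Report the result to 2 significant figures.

Let fm be the CYP2B6 fraction. New clearance relative to baseline = fm × 3 + (1 − fm).
Steady-state concentration ratio = 1 / (new CL fraction), so new CL fraction = 1 / 0.345 = 2.899.
fm × 3 + 1 − fm = 2.899  ⇒  fm × (3 − 1) = 1.899  ⇒  fm = 0.95.

0.95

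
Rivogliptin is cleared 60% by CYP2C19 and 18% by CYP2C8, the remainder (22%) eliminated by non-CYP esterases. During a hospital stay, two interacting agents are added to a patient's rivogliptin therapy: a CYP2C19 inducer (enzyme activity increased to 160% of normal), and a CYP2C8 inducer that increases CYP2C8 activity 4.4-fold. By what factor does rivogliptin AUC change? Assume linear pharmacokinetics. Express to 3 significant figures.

The CYP2C19 pathway (60% of clearance) is boosted to 1.6× activity: 0.6 × 1.6 = 0.96.
The CYP2C8 pathway (18% of clearance) rises to 4.4× activity: 0.18 × 4.4 = 0.792.
The remaining 22% of clearance is unaffected.
New clearance relative to baseline: 0.96 + 0.792 + 0.22 = 1.972.
Net AUC ratio = 1 / 1.972 = 0.507.

0.507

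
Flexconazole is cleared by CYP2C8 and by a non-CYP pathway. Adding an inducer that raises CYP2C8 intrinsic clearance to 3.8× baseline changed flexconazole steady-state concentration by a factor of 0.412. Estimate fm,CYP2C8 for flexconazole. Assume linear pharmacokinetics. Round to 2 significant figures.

Call the CYP2C8 fraction fm. After the interaction, CL_new/CL_old = fm × 3.8 + (1 − fm).
Steady-state concentration ratio = 1 / (new CL fraction), so new CL fraction = 1 / 0.412 = 2.427.
fm × 3.8 + 1 − fm = 2.427  ⇒  fm × (3.8 − 1) = 1.427  ⇒  fm = 0.51.

0.51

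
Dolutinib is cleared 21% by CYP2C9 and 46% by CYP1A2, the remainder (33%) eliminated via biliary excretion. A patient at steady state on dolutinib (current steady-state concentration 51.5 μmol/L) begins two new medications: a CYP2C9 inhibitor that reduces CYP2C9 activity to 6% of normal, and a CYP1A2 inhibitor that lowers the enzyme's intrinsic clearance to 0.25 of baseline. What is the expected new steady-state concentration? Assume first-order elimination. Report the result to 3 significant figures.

The CYP2C9 pathway (21% of clearance) is reduced to 0.06× activity: 0.21 × 0.06 = 0.0126.
The CYP1A2 pathway (46% of clearance) drops to 0.25× activity: 0.46 × 0.25 = 0.115.
The remaining 33% of clearance is unaffected.
Relative clearance = 0.0126 + 0.115 + 0.33 = 0.4576.
Steady-state concentration ∝ 1/CL: new value = 51.5 / 0.4576 = 113 μmol/L.

113 μmol/L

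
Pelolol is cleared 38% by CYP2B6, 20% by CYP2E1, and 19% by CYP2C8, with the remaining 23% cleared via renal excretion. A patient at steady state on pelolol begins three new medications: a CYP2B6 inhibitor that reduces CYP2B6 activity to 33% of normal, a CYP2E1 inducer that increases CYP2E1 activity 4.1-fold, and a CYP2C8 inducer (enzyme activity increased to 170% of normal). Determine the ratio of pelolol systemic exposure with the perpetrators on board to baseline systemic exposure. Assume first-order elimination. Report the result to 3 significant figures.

0.667

The CYP2B6 pathway (38% of clearance) falls to 0.33× activity: 0.38 × 0.33 = 0.1254.
The CYP2E1 pathway (20% of clearance) increases to 4.1× activity: 0.2 × 4.1 = 0.82.
The CYP2C8 pathway (19% of clearance) rises to 1.7× activity: 0.19 × 1.7 = 0.323.
The remaining 23% of clearance is unaffected.
CL_new/CL_old = 0.1254 + 0.82 + 0.323 + 0.23 = 1.4984.
Net systemic exposure ratio = 1 / 1.4984 = 0.667.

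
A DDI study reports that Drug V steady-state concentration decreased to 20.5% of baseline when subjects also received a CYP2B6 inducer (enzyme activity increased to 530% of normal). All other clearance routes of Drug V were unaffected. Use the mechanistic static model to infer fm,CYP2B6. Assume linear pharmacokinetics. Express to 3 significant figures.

Write x for the fraction cleared via CYP2B6. The observed steady-state concentration change means clearance rose to 1/0.205 = 4.878 of baseline.
Setting x·5.3 + (1 − x) = 4.878 and solving: x = (4.878 − 1)/(5.3 − 1) = 0.902.

0.902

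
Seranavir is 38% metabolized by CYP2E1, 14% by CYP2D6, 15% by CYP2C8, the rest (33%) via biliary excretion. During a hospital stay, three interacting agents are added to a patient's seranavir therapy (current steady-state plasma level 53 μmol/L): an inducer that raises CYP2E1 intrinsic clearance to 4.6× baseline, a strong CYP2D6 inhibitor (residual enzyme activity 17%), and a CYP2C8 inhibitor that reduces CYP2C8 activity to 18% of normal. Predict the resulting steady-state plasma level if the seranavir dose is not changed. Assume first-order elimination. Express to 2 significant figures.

25 μmol/L

The CYP2E1 pathway (38% of clearance) rises to 4.6× activity: 0.38 × 4.6 = 1.748.
The CYP2D6 pathway (14% of clearance) falls to 0.17× activity: 0.14 × 0.17 = 0.0238.
The CYP2C8 pathway (15% of clearance) is reduced to 0.18× activity: 0.15 × 0.18 = 0.027.
The remaining 33% of clearance is unaffected.
Relative clearance = 1.748 + 0.0238 + 0.027 + 0.33 = 2.1288.
New steady-state plasma level = 53 / 2.1288 = 25 μmol/L (concentration scales inversely with clearance).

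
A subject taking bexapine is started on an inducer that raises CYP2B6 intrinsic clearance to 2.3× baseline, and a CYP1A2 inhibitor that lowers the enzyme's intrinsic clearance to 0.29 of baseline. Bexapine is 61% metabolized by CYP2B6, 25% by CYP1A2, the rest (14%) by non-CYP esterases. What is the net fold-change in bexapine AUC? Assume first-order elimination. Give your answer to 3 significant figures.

0.619

The CYP2B6 pathway (61% of clearance) rises to 2.3× activity: 0.61 × 2.3 = 1.403.
The CYP1A2 pathway (25% of clearance) falls to 0.29× activity: 0.25 × 0.29 = 0.0725.
The remaining 14% of clearance is unaffected.
New clearance relative to baseline: 1.403 + 0.0725 + 0.14 = 1.6155.
AUC ∝ 1/CL: fold-change = 1 / 1.6155 = 0.619.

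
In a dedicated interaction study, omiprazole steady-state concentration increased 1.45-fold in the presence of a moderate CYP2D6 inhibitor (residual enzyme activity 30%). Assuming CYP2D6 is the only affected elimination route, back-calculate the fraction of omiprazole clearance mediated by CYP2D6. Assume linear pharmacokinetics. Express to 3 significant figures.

0.443

CL'/CL = 1 / 1.45 = 0.6897
0.3·fm + (1 − fm) = 0.6897
fm = (0.6897 − 1) / (0.3 − 1) = 0.443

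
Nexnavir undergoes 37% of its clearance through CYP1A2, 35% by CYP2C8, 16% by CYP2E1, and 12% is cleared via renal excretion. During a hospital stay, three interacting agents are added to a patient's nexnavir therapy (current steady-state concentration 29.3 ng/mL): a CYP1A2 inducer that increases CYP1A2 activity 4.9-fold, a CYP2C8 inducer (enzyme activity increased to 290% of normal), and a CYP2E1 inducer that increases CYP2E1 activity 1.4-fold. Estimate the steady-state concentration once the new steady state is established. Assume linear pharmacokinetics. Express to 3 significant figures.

The CYP1A2 pathway (37% of clearance) increases to 4.9× activity: 0.37 × 4.9 = 1.813.
The CYP2C8 pathway (35% of clearance) is boosted to 2.9× activity: 0.35 × 2.9 = 1.015.
The CYP2E1 pathway (16% of clearance) is boosted to 1.4× activity: 0.16 × 1.4 = 0.224.
Non-CYP routes (12%) are unchanged.
Relative clearance = 1.813 + 1.015 + 0.224 + 0.12 = 3.172.
New steady-state concentration = 29.3 / 3.172 = 9.24 ng/mL (concentration scales inversely with clearance).

9.24 ng/mL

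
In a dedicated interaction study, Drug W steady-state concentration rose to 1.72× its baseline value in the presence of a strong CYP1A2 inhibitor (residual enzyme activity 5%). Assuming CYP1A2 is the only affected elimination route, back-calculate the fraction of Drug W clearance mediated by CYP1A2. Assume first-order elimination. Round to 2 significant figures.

Let fm be the CYP1A2 fraction. New clearance relative to baseline = fm × 0.05 + (1 − fm).
Steady-state concentration ratio = 1 / (new CL fraction), so new CL fraction = 1 / 1.72 = 0.5814.
fm × 0.05 + 1 − fm = 0.5814  ⇒  fm × (0.05 − 1) = −0.4186  ⇒  fm = 0.44.

0.44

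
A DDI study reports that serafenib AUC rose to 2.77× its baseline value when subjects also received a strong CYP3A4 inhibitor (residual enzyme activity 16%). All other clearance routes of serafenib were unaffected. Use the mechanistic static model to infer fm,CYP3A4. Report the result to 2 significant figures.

0.76

Call the CYP3A4 fraction fm. After the interaction, CL_new/CL_old = fm × 0.16 + (1 − fm).
AUC ratio = 1 / (new CL fraction), so new CL fraction = 1 / 2.77 = 0.361.
fm × 0.16 + 1 − fm = 0.361  ⇒  fm × (0.16 − 1) = −0.639  ⇒  fm = 0.76.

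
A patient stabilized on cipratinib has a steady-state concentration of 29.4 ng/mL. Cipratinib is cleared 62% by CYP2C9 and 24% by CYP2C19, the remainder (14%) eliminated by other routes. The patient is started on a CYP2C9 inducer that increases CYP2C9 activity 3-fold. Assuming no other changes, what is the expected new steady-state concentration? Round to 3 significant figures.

13.1 ng/mL

CYP2C9: 0.62 × 3 = 1.86
CYP2C19: 0.24 (unchanged)
Other: 0.14 (unchanged)
New clearance relative to baseline: 1.86 + 0.24 + 0.14 = 2.24.
Steady-state concentration ∝ 1/CL, so new value = 29.4 / 2.24 = 13.1 ng/mL.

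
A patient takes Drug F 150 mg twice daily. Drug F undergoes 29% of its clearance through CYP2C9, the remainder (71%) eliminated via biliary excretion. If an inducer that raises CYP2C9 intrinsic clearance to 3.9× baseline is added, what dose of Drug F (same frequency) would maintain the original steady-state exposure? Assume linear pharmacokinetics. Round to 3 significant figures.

276 mg

The CYP2C9 pathway (29% of clearance) increases to 3.9× activity: 0.29 × 3.9 = 1.131.
Non-CYP routes (71%) are unchanged.
Relative clearance = 1.131 + 0.71 = 1.841.
To maintain the same steady-state level, dose must scale with clearance: new dose = 150 × 1.841 = 276 mg.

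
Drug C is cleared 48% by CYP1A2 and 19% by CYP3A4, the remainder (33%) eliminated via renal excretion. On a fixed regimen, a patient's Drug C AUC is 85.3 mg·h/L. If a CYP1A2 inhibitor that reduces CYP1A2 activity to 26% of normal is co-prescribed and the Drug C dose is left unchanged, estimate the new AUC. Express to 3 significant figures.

The CYP1A2 pathway (48% of clearance) drops to 0.26× activity: 0.48 × 0.26 = 0.1248.
CYP3A4 (19%) and the residual 33% are unaffected.
CL_new/CL_old = 0.1248 + 0.19 + 0.33 = 0.6448.
AUC ∝ 1/CL, so new value = 85.3 / 0.6448 = 132 mg·h/L.

132 mg·h/L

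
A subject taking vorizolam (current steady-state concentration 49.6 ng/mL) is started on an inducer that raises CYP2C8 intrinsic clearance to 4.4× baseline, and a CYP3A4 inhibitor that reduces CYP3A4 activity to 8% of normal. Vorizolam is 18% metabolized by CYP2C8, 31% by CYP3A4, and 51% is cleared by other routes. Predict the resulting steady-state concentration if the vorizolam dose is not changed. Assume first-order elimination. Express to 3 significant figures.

37.4 ng/mL

The CYP2C8 pathway (18% of clearance) is boosted to 4.4× activity: 0.18 × 4.4 = 0.792.
The CYP3A4 pathway (31% of clearance) is reduced to 0.08× activity: 0.31 × 0.08 = 0.0248.
Non-CYP routes (51%) are unchanged.
New clearance relative to baseline: 0.792 + 0.0248 + 0.51 = 1.3268.
New steady-state concentration = 49.6 / 1.3268 = 37.4 ng/mL (concentration scales inversely with clearance).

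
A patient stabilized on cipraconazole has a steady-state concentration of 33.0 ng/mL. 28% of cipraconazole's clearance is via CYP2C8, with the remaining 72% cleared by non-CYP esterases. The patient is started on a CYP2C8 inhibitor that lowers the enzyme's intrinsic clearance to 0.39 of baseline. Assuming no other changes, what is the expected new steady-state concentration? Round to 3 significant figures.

39.8 ng/mL

The CYP2C8 pathway (28% of clearance) drops to 0.39× activity: 0.28 × 0.39 = 0.1092.
The remaining 72% of clearance is unaffected.
New clearance relative to baseline: 0.1092 + 0.72 = 0.8292.
New steady-state concentration = baseline ÷ relative clearance = 33.0 / 0.8292 = 39.8 ng/mL.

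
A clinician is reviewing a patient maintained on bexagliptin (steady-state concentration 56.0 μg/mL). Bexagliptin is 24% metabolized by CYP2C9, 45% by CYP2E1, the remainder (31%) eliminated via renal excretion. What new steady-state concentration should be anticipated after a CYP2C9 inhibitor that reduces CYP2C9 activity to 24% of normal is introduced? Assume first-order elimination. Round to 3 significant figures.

68.5 μg/mL

The CYP2C9 pathway (24% of clearance) falls to 0.24× activity: 0.24 × 0.24 = 0.0576.
CYP2E1 (45%) and the residual 31% are unaffected.
Relative clearance = 0.0576 + 0.45 + 0.31 = 0.8176.
New steady-state concentration = baseline ÷ relative clearance = 56.0 / 0.8176 = 68.5 μg/mL.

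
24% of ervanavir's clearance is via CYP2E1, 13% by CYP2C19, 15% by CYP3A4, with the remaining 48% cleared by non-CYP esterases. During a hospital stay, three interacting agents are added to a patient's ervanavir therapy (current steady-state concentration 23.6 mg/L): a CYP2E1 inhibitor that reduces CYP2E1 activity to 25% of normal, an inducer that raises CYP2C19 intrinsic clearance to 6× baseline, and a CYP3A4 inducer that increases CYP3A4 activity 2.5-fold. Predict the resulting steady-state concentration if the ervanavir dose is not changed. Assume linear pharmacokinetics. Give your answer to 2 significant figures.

14 mg/L

The CYP2E1 pathway (24% of clearance) drops to 0.25× activity: 0.24 × 0.25 = 0.06.
The CYP2C19 pathway (13% of clearance) rises to 6× activity: 0.13 × 6 = 0.78.
The CYP3A4 pathway (15% of clearance) increases to 2.5× activity: 0.15 × 2.5 = 0.375.
Non-CYP routes (48%) are unchanged.
Relative clearance = 0.06 + 0.78 + 0.375 + 0.48 = 1.695.
Steady-state concentration ∝ 1/CL: new value = 23.6 / 1.695 = 14 mg/L.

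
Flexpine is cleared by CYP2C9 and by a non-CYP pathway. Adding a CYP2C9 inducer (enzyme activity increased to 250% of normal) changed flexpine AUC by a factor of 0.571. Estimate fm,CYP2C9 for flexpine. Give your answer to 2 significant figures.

Call the CYP2C9 fraction fm. After the interaction, CL_new/CL_old = fm × 2.5 + (1 − fm).
AUC ratio = 1 / (new CL fraction), so new CL fraction = 1 / 0.571 = 1.751.
fm × 2.5 + 1 − fm = 1.751  ⇒  fm × (2.5 − 1) = 0.7513  ⇒  fm = 0.50.

0.50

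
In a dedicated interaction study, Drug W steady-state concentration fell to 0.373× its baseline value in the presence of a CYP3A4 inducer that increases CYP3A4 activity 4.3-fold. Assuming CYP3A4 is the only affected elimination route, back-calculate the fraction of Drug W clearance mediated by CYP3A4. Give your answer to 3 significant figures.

Write x for the fraction cleared via CYP3A4. The observed steady-state concentration change means clearance rose to 1/0.373 = 2.681 of baseline.
Only the CYP3A4 route changed, so 2.681 = x·4.3 + (1 − x), giving x = 0.509.

0.509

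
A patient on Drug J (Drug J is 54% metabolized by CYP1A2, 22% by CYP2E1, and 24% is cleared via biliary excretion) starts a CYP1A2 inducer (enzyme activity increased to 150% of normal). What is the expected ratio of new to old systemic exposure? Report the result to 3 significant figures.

0.787

The CYP1A2 pathway (54% of clearance) is boosted to 1.5× activity: 0.54 × 1.5 = 0.81.
CYP2E1 (22%) and the residual 24% are unaffected.
CL_new/CL_old = 0.81 + 0.22 + 0.24 = 1.27.
Since systemic exposure ∝ 1/CL, the ratio is 1 / 1.27 = 0.787.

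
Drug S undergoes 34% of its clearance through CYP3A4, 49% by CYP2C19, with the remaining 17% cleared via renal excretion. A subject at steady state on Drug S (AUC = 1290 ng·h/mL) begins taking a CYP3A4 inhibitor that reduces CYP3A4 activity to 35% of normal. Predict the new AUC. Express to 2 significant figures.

The CYP3A4 pathway (34% of clearance) falls to 0.35× activity: 0.34 × 0.35 = 0.119.
CYP2C19 (49%) and the residual 17% are unaffected.
New clearance relative to baseline: 0.119 + 0.49 + 0.17 = 0.779.
With dosing unchanged, AUC scales as 1/CL: 1290 / 0.779 = 1.7 × 10³ ng·h/mL.

1.7 × 10³ ng·h/mL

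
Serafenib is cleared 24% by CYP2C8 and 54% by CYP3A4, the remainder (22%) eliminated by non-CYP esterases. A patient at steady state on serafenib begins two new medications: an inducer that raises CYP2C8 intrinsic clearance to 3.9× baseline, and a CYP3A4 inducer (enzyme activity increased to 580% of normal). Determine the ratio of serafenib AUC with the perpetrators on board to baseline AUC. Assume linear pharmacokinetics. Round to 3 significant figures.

The CYP2C8 pathway (24% of clearance) rises to 3.9× activity: 0.24 × 3.9 = 0.936.
The CYP3A4 pathway (54% of clearance) increases to 5.8× activity: 0.54 × 5.8 = 3.132.
The remaining 22% of clearance is unaffected.
Relative clearance = 0.936 + 3.132 + 0.22 = 4.288.
AUC ∝ 1/CL: fold-change = 1 / 4.288 = 0.233.

0.233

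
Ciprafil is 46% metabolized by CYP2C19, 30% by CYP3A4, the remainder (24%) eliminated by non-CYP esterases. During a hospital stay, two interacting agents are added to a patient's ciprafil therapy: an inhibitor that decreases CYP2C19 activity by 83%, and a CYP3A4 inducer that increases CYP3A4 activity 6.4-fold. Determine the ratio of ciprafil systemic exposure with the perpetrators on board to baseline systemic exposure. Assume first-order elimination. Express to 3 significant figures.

0.447

CYP2C19: 0.46 × 0.17 = 0.0782
CYP3A4: 0.3 × 6.4 = 1.92
Other: 0.24 (unchanged)
New clearance relative to baseline: 0.0782 + 1.92 + 0.24 = 2.2382.
Because systemic exposure varies inversely with clearance, the combined effect is 1 / 2.2382 = 0.447.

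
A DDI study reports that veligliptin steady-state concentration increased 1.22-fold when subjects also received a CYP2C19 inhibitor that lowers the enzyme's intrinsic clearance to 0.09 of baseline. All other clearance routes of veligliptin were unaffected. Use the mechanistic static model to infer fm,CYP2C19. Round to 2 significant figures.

0.20

Let x = fm,CYP2C19. Because steady-state concentration ∝ 1/CL, relative clearance fell to 1/1.22 = 0.8197.
Setting x·0.09 + (1 − x) = 0.8197 and solving: x = (0.8197 − 1)/(0.09 − 1) = 0.20.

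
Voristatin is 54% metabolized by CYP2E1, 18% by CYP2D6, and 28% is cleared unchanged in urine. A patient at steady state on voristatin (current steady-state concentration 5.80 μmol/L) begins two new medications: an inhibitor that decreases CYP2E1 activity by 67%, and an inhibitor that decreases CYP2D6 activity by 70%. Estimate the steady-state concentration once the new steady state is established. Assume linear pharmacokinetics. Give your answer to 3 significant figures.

11.3 μmol/L

CYP2E1: 0.54 × 0.33 = 0.1782
CYP2D6: 0.18 × 0.3 = 0.054
Other: 0.28 (unchanged)
New clearance relative to baseline: 0.1782 + 0.054 + 0.28 = 0.5122.
New steady-state concentration = 5.80 / 0.5122 = 11.3 μmol/L (concentration scales inversely with clearance).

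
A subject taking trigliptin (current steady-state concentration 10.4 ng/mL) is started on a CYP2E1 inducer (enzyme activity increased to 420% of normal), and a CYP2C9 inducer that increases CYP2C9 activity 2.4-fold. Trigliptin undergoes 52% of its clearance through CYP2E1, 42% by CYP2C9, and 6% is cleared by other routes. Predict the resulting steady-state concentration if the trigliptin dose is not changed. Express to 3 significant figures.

The CYP2E1 pathway (52% of clearance) is boosted to 4.2× activity: 0.52 × 4.2 = 2.184.
The CYP2C9 pathway (42% of clearance) is boosted to 2.4× activity: 0.42 × 2.4 = 1.008.
The remaining 6% of clearance is unaffected.
Relative clearance = 2.184 + 1.008 + 0.06 = 3.252.
Dividing the baseline by the relative clearance: 10.4 / 3.252 = 3.20 ng/mL.

3.20 ng/mL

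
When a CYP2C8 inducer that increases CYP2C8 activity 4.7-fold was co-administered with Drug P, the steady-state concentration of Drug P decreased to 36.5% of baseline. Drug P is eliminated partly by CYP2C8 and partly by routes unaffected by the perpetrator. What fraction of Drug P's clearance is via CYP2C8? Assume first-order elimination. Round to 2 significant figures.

CL'/CL = 1 / 0.365 = 2.74
4.7·fm + (1 − fm) = 2.74
fm = (2.74 − 1) / (4.7 − 1) = 0.47

0.47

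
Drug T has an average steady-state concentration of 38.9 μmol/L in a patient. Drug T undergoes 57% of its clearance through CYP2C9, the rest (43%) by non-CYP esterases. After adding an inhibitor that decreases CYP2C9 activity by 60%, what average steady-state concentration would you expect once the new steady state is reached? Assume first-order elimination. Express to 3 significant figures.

59.1 μmol/L

CYP2C9: 0.57 × 0.4 = 0.228
Other: 0.43 (unchanged)
Relative clearance = 0.228 + 0.43 = 0.658.
With dosing unchanged, average steady-state concentration scales as 1/CL: 38.9 / 0.658 = 59.1 μmol/L.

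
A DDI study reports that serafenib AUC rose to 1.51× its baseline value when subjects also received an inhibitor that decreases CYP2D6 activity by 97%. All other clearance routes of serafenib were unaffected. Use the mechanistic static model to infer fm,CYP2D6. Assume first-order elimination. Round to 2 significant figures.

0.35

Call the CYP2D6 fraction fm. After the interaction, CL_new/CL_old = fm × 0.03 + (1 − fm).
AUC ratio = 1 / (new CL fraction), so new CL fraction = 1 / 1.51 = 0.6623.
fm × 0.03 + 1 − fm = 0.6623  ⇒  fm × (0.03 − 1) = −0.3377  ⇒  fm = 0.35.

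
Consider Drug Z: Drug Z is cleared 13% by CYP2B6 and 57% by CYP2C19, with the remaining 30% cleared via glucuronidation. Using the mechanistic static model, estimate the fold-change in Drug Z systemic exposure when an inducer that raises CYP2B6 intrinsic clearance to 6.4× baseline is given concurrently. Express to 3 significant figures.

CYP2B6: 0.13 × 6.4 = 0.832
CYP2C19: 0.57 (unchanged)
Other: 0.3 (unchanged)
CL_new/CL_old = 0.832 + 0.57 + 0.3 = 1.702.
Systemic exposure ratio = CL_old/CL_new = 1 / 1.702 = 0.588.

0.588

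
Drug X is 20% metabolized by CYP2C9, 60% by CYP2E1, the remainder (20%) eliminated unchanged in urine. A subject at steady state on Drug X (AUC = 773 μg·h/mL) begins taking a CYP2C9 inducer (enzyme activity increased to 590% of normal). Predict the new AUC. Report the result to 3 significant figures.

390 μg·h/mL

CYP2C9: 0.2 × 5.9 = 1.18
CYP2E1: 0.6 (unchanged)
Other: 0.2 (unchanged)
New clearance relative to baseline: 1.18 + 0.6 + 0.2 = 1.98.
AUC ∝ 1/CL, so new value = 773 / 1.98 = 390 μg·h/mL.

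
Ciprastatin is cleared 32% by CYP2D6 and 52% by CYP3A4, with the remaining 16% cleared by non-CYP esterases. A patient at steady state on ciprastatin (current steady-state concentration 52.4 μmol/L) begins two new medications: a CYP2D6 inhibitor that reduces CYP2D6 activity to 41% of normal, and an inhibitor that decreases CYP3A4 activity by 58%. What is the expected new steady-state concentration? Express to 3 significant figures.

CYP2D6: 0.32 × 0.41 = 0.1312
CYP3A4: 0.52 × 0.42 = 0.2184
Other: 0.16 (unchanged)
CL_new/CL_old = 0.1312 + 0.2184 + 0.16 = 0.5096.
New steady-state concentration = 52.4 / 0.5096 = 103 μmol/L (concentration scales inversely with clearance).

103 μmol/L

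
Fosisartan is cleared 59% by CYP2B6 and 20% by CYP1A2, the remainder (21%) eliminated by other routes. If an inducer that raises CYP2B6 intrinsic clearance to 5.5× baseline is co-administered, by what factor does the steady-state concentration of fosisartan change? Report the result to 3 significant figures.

0.274

The CYP2B6 pathway (59% of clearance) is boosted to 5.5× activity: 0.59 × 5.5 = 3.245.
CYP1A2 (20%) and the residual 21% are unaffected.
CL_new/CL_old = 3.245 + 0.2 + 0.21 = 3.655.
Steady-state concentration ratio = CL_old/CL_new = 1 / 3.655 = 0.274.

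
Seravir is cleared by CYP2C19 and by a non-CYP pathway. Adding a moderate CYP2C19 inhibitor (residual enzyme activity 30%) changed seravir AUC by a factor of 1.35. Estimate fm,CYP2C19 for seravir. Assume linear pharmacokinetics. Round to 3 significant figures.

Write x for the fraction cleared via CYP2C19. The observed AUC change means clearance fell to 1/1.35 = 0.7407 of baseline.
Only the CYP2C19 route changed, so 0.7407 = x·0.3 + (1 − x), giving x = 0.370.

0.370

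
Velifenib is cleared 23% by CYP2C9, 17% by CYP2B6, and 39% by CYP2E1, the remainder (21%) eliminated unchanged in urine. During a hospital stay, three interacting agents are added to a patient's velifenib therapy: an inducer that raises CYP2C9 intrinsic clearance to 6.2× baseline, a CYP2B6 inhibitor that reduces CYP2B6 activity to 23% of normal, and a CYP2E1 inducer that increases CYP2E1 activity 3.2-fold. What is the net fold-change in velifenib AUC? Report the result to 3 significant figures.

0.342

CYP2C9: 0.23 × 6.2 = 1.426
CYP2B6: 0.17 × 0.23 = 0.0391
CYP2E1: 0.39 × 3.2 = 1.248
Other: 0.21 (unchanged)
Relative clearance = 1.426 + 0.0391 + 1.248 + 0.21 = 2.9231.
AUC ∝ 1/CL: fold-change = 1 / 2.9231 = 0.342.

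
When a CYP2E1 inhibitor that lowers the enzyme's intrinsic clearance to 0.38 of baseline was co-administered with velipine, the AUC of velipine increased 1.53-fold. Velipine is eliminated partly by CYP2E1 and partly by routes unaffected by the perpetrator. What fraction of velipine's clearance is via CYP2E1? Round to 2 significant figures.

0.56

CL'/CL = 1 / 1.53 = 0.6536
0.38·fm + (1 − fm) = 0.6536
fm = (0.6536 − 1) / (0.38 − 1) = 0.56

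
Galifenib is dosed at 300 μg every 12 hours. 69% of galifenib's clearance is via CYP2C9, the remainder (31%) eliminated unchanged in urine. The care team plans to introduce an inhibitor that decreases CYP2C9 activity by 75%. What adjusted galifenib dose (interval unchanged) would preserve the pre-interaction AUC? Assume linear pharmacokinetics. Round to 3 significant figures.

CYP2C9: 0.69 × 0.25 = 0.1725
Other: 0.31 (unchanged)
New clearance relative to baseline: 0.1725 + 0.31 = 0.4825.
Exposure is unchanged when dose changes in proportion to clearance. New dose = 300 μg × 0.4825 = 145 μg.

145 μg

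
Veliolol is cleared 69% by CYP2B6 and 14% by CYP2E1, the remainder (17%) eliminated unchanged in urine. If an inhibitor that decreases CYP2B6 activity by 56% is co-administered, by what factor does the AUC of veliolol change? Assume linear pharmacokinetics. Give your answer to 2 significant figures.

The CYP2B6 pathway (69% of clearance) falls to 0.44× activity: 0.69 × 0.44 = 0.3036.
CYP2E1 (14%) and the residual 17% are unaffected.
CL_new/CL_old = 0.3036 + 0.14 + 0.17 = 0.6136.
Since AUC ∝ 1/CL, the ratio is 1 / 0.6136 = 1.6.

1.6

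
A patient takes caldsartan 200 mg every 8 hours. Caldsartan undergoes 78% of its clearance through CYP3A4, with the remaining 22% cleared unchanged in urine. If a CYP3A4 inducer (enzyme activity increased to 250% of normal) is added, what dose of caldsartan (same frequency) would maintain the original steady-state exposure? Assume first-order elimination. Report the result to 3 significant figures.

434 mg

The CYP3A4 pathway (78% of clearance) is boosted to 2.5× activity: 0.78 × 2.5 = 1.95.
Non-CYP routes (22%) are unchanged.
CL_new/CL_old = 1.95 + 0.22 = 2.17.
Exposure is unchanged when dose changes in proportion to clearance. New dose = 200 mg × 2.17 = 434 mg.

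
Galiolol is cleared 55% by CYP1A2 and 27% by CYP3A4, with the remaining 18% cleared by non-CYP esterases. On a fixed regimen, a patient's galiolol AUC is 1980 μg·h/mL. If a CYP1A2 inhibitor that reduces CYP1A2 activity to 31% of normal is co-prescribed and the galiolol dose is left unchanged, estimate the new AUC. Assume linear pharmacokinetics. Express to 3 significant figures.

The CYP1A2 pathway (55% of clearance) falls to 0.31× activity: 0.55 × 0.31 = 0.1705.
CYP3A4 (27%) and the residual 18% are unaffected.
CL_new/CL_old = 0.1705 + 0.27 + 0.18 = 0.6205.
AUC ∝ 1/CL, so new value = 1980 / 0.6205 = 3.19 × 10³ μg·h/mL.

3.19 × 10³ μg·h/mL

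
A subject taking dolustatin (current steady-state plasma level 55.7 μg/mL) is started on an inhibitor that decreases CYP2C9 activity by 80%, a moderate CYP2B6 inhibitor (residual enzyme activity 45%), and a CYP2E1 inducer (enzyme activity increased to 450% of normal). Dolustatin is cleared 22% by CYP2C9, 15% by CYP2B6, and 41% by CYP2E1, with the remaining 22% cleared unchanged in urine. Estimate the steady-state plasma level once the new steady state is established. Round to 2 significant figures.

26 μg/mL

CYP2C9: 0.22 × 0.2 = 0.044
CYP2B6: 0.15 × 0.45 = 0.0675
CYP2E1: 0.41 × 4.5 = 1.845
Other: 0.22 (unchanged)
New clearance relative to baseline: 0.044 + 0.0675 + 1.845 + 0.22 = 2.1765.
Dividing the baseline by the relative clearance: 55.7 / 2.1765 = 26 μg/mL.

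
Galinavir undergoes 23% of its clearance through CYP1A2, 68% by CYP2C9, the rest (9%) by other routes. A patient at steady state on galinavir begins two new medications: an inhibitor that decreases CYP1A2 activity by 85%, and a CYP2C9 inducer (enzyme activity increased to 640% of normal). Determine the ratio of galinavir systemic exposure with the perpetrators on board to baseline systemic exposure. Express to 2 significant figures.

0.22

The CYP1A2 pathway (23% of clearance) drops to 0.15× activity: 0.23 × 0.15 = 0.0345.
The CYP2C9 pathway (68% of clearance) rises to 6.4× activity: 0.68 × 6.4 = 4.352.
The remaining 9% of clearance is unaffected.
Relative clearance = 0.0345 + 4.352 + 0.09 = 4.4765.
Because systemic exposure varies inversely with clearance, the combined effect is 1 / 4.4765 = 0.22.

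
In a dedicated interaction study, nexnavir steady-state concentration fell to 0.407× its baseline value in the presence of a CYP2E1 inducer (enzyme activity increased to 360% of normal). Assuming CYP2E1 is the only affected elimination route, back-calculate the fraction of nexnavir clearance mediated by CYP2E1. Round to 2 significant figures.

Call the CYP2E1 fraction fm. After the interaction, CL_new/CL_old = fm × 3.6 + (1 − fm).
Steady-state concentration ratio = 1 / (new CL fraction), so new CL fraction = 1 / 0.407 = 2.457.
fm × 3.6 + 1 − fm = 2.457  ⇒  fm × (3.6 − 1) = 1.457  ⇒  fm = 0.56.

0.56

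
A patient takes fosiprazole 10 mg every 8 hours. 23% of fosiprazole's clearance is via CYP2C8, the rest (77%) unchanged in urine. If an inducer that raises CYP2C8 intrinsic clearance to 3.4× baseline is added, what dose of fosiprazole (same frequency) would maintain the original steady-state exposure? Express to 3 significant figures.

15.5 mg

The CYP2C8 pathway (23% of clearance) increases to 3.4× activity: 0.23 × 3.4 = 0.782.
Non-CYP routes (77%) are unchanged.
CL_new/CL_old = 0.782 + 0.77 = 1.552.
Css,avg = (dose rate)/CL, so holding Css fixed requires dose ∝ CL: 10 × 1.552 = 15.5 mg.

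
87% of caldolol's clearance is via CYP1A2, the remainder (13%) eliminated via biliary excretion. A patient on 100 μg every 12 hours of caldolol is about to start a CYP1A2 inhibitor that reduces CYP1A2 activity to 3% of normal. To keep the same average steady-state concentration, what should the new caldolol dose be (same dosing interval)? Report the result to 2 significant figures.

16 μg

The CYP1A2 pathway (87% of clearance) is reduced to 0.03× activity: 0.87 × 0.03 = 0.0261.
The remaining 13% of clearance is unaffected.
CL_new/CL_old = 0.0261 + 0.13 = 0.1561.
Exposure is unchanged when dose changes in proportion to clearance. New dose = 100 μg × 0.1561 = 16 μg.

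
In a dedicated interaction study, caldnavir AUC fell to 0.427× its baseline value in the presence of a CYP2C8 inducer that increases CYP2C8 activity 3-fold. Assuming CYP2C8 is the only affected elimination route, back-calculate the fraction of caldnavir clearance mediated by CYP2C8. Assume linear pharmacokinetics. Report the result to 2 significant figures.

0.67

Write x for the fraction cleared via CYP2C8. The observed AUC change means clearance rose to 1/0.427 = 2.342 of baseline.
Only the CYP2C8 route changed, so 2.342 = x·3 + (1 − x), giving x = 0.67.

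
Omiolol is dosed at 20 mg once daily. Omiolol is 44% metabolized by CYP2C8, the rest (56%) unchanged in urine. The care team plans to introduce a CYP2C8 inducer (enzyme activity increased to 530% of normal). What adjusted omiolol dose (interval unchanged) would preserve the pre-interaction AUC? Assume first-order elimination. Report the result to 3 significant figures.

57.8 mg

The CYP2C8 pathway (44% of clearance) is boosted to 5.3× activity: 0.44 × 5.3 = 2.332.
Non-CYP routes (56%) are unchanged.
CL_new/CL_old = 2.332 + 0.56 = 2.892.
To maintain the same steady-state level, dose must scale with clearance: new dose = 20 × 2.892 = 57.8 mg.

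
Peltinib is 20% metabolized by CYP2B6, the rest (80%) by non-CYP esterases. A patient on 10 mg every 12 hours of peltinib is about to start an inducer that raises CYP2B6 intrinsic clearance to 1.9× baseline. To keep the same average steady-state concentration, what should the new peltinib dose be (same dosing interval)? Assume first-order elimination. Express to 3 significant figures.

The CYP2B6 pathway (20% of clearance) rises to 1.9× activity: 0.2 × 1.9 = 0.38.
Non-CYP routes (80%) are unchanged.
Relative clearance = 0.38 + 0.8 = 1.18.
Exposure is unchanged when dose changes in proportion to clearance. New dose = 10 mg × 1.18 = 11.8 mg.

11.8 mg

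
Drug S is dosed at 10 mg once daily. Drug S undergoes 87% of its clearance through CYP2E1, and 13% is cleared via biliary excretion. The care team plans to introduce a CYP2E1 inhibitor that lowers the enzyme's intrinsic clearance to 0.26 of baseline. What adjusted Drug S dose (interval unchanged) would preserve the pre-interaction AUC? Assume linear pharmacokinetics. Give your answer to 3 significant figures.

3.56 mg

The CYP2E1 pathway (87% of clearance) is reduced to 0.26× activity: 0.87 × 0.26 = 0.2262.
The remaining 13% of clearance is unaffected.
New clearance relative to baseline: 0.2262 + 0.13 = 0.3562.
To maintain the same steady-state level, dose must scale with clearance: new dose = 10 × 0.3562 = 3.56 mg.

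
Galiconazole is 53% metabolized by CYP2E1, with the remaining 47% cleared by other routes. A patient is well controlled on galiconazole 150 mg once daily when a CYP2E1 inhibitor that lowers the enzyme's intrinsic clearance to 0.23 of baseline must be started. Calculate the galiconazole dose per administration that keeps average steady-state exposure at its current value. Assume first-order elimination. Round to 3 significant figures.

88.8 mg

The CYP2E1 pathway (53% of clearance) is reduced to 0.23× activity: 0.53 × 0.23 = 0.1219.
Non-CYP routes (47%) are unchanged.
CL_new/CL_old = 0.1219 + 0.47 = 0.5919.
To maintain the same steady-state level, dose must scale with clearance: new dose = 150 × 0.5919 = 88.8 mg.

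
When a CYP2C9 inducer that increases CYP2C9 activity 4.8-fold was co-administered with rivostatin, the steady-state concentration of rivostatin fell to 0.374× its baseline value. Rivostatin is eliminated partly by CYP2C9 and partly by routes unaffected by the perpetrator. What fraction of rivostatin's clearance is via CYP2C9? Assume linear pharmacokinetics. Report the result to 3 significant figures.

Write x for the fraction cleared via CYP2C9. The observed steady-state concentration change means clearance rose to 1/0.374 = 2.674 of baseline.
Only the CYP2C9 route changed, so 2.674 = x·4.8 + (1 − x), giving x = 0.440.

0.440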